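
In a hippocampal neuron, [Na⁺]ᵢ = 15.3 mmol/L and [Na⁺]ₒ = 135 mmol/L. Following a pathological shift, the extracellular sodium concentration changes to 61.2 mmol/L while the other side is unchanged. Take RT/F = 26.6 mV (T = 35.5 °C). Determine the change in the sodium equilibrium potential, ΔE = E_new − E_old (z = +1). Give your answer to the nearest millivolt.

E_old = (26.6/1)·ln(135/15.3) = 57.92 mV
E_new = (26.6/1)·ln(61.2/15.3) = 36.88 mV
ΔE = 36.88 − (57.92) = -21.04 mV

-21 mV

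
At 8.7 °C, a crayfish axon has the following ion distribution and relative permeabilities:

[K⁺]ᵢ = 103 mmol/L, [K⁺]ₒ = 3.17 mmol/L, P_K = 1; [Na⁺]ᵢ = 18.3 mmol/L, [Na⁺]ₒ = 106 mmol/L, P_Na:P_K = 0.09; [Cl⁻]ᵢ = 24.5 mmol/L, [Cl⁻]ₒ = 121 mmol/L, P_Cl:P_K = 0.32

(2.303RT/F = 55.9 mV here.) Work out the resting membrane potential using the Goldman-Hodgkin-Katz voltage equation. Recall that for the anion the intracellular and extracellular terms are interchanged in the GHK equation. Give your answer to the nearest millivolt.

-47 mV

Vm = 55.9 · log₁₀[(Σ P·[cation]ₒ + Σ P·[anion]ᵢ) / (Σ P·[cation]ᵢ + Σ P·[anion]ₒ)]
Numerator = 1×3.17 + 0.09×106 + 0.32×24.5 = 20.55
Denominator = 1×103 + 0.09×18.3 + 0.32×121 = 143.4
Vm = 55.9 · log₁₀(0.14334) = 55.9 × (-0.8436) = -47.16 mV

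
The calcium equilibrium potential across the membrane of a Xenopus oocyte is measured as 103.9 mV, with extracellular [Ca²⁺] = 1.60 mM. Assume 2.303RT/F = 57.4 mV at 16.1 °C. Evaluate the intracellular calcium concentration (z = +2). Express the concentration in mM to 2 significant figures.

Nernst: E = (57.4/2) · log₁₀([out]/[in]), so log₁₀([out]/[in]) = 103.9 × 2 / 57.4 = 3.6202.
[out]/[in] = 10^(3.6202) = 4171.
[in] = 1.60 / 4171 = 0.0003836 mM.

0.00038 mM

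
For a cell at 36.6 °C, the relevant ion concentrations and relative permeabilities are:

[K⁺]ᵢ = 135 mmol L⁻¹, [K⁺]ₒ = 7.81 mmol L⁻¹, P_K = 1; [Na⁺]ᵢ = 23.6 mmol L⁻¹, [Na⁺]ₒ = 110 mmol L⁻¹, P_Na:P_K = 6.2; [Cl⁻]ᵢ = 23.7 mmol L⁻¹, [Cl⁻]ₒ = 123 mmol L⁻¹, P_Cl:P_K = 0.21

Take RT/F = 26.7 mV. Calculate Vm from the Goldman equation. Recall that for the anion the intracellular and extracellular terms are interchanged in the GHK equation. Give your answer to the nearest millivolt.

Vm = 26.7 · ln[(Σ P·[cation]ₒ + Σ P·[anion]ᵢ) / (Σ P·[cation]ᵢ + Σ P·[anion]ₒ)]
Numerator = 1×7.81 + 6.2×110 + 0.21×23.7 = 694.8
Denominator = 1×135 + 6.2×23.6 + 0.21×123 = 307.2
Vm = 26.7 · ln(2.262) = 26.7 × (0.8163) = 21.79 mV

22 mV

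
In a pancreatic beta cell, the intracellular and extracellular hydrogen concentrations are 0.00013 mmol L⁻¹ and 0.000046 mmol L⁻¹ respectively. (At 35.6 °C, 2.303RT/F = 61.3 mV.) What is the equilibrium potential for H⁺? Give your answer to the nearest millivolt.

-28 mV

E = (61.3/z) · log₁₀([H⁺]_out/[H⁺]_in) with z = +1.
= (61.3/1) · log₁₀(0.000046/0.00013) = 61.30 · log₁₀(0.3538)
= 61.30 · (-0.4512) = -27.66 mV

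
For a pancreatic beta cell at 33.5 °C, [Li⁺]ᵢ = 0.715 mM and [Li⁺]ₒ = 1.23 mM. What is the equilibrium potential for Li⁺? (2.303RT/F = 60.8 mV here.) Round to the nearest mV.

E = (60.8/z) · log₁₀([Li⁺]_out/[Li⁺]_in) with z = +1.
= (60.8/1) · log₁₀(1.23/0.715) = 60.80 · log₁₀(1.72)
= 60.80 · (0.2356) = 14.32 mV

14 mV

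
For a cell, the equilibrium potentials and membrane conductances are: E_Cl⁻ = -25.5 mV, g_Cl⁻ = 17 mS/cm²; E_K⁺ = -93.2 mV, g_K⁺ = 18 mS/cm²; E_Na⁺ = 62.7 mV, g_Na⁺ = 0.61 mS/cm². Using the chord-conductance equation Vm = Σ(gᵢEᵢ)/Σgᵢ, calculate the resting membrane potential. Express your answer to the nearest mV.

Σ gᵢEᵢ = 17·(-25.5) + 18·(-93.2) + 0.61·(62.7) = -2072.85
Σ gᵢ = 17 + 18 + 0.61 = 35.61
Vm = -2072.85 / 35.61 = -58.21 mV

-58 mV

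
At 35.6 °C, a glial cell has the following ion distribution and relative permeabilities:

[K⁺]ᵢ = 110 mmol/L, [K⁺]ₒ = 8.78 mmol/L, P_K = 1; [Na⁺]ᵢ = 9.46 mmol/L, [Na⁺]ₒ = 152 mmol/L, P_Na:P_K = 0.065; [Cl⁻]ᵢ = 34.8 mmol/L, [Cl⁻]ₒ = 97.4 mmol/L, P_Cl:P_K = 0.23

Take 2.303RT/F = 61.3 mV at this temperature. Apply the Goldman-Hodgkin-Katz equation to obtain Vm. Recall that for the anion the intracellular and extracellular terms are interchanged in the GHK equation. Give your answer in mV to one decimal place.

Vm = 61.3 · log₁₀[(Σ P·[cation]ₒ + Σ P·[anion]ᵢ) / (Σ P·[cation]ᵢ + Σ P·[anion]ₒ)]
Numerator = 1×8.78 + 0.065×152 + 0.23×34.8 = 26.66
Denominator = 1×110 + 0.065×9.46 + 0.23×97.4 = 133
Vm = 61.3 · log₁₀(0.20046) = 61.3 × (-0.6980) = -42.79 mV

-42.8 mV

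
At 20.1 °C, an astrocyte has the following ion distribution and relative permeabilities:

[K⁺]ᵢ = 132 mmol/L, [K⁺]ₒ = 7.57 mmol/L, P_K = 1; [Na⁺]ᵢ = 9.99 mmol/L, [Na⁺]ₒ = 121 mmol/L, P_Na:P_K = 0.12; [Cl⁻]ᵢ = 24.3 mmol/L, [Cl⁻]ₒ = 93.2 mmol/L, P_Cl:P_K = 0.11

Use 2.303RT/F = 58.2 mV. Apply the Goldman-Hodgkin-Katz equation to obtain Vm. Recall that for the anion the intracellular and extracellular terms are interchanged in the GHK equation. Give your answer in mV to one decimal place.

Vm = 58.2 · log₁₀[(Σ P·[cation]ₒ + Σ P·[anion]ᵢ) / (Σ P·[cation]ᵢ + Σ P·[anion]ₒ)]
Numerator = 1×7.57 + 0.12×121 + 0.11×24.3 = 24.76
Denominator = 1×132 + 0.12×9.99 + 0.11×93.2 = 143.5
Vm = 58.2 · log₁₀(0.17262) = 58.2 × (-0.7629) = -44.40 mV

-44.4 mV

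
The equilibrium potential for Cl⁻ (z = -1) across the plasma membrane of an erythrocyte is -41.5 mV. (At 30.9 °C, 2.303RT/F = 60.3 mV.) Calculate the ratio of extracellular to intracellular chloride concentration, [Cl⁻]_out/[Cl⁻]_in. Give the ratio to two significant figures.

log₁₀([out]/[in]) = E·z/(60.3) = -41.5 × -1 / 60.3 = 0.6882
[out]/[in] = 10^(0.6882) = 4.878

4.9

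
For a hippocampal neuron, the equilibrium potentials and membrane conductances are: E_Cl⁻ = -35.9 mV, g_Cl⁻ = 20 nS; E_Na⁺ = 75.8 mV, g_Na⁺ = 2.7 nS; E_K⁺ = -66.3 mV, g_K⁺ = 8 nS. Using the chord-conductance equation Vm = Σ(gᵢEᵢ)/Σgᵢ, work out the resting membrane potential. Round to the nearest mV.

-34 mV

Σ gᵢEᵢ = 20·(-35.9) + 2.7·(75.8) + 8·(-66.3) = -1043.74
Σ gᵢ = 20 + 2.7 + 8 = 30.7
Vm = -1043.74 / 30.7 = -34.00 mV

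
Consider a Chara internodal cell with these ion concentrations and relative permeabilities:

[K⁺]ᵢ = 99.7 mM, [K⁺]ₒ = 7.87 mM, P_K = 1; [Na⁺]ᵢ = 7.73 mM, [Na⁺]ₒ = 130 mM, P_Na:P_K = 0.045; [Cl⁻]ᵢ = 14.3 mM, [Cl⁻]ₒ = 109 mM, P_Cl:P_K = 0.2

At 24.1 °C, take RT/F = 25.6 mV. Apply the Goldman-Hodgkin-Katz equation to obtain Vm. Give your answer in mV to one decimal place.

-51.1 mV

Vm = 25.6 · ln[(Σ P·[cation]ₒ + Σ P·[anion]ᵢ) / (Σ P·[cation]ᵢ + Σ P·[anion]ₒ)]
Numerator = 1×7.87 + 0.045×130 + 0.2×14.3 = 16.58
Denominator = 1×99.7 + 0.045×7.73 + 0.2×109 = 121.8
Vm = 25.6 · ln(0.13607) = 25.6 × (-1.9946) = -51.06 mV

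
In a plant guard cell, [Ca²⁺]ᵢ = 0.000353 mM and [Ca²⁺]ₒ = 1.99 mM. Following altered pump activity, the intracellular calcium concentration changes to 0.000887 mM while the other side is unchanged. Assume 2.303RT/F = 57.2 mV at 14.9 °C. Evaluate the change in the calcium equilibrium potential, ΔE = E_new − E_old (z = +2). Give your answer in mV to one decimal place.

-11.4 mV

E_old = (57.2/2)·log₁₀(1.99/0.000353) = 107.28 mV
E_new = (57.2/2)·log₁₀(1.99/0.000887) = 95.84 mV
ΔE = 95.84 − (107.28) = -11.44 mV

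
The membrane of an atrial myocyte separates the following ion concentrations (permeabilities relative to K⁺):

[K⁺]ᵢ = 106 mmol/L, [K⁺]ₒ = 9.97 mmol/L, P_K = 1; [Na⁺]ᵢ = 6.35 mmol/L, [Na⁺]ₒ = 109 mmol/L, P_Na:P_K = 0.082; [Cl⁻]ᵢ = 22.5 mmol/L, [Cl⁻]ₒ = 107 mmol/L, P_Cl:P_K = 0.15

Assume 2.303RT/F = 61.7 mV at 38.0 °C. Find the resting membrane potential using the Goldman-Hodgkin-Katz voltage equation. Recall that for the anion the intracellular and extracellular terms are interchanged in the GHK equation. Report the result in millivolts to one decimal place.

-45.7 mV

Vm = 61.7 · log₁₀[(Σ P·[cation]ₒ + Σ P·[anion]ᵢ) / (Σ P·[cation]ᵢ + Σ P·[anion]ₒ)]
Numerator = 1×9.97 + 0.082×109 + 0.15×22.5 = 22.28
Denominator = 1×106 + 0.082×6.35 + 0.15×107 = 122.6
Vm = 61.7 · log₁₀(0.1818) = 61.7 × (-0.7404) = -45.68 mV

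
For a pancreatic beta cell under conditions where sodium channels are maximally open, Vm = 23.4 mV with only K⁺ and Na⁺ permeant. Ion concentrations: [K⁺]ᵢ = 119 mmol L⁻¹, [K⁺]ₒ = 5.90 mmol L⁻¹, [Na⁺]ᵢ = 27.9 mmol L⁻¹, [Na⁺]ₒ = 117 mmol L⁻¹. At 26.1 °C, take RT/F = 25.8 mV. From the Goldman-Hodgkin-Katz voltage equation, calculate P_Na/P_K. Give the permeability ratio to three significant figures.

Let α = P_Na/P_K. GHK: Vm = 25.8·ln[(Kₒ + α·Naₒ)/(Kᵢ + α·Naᵢ)].
e^(Vm/25.8) = e^(23.4/25.8) = 2.4768
So 2.4768·(Kᵢ + α·Naᵢ) = Kₒ + α·Naₒ → α = (2.4768·119.0 − 5.9) / (117.0 − 2.4768·27.9)
α = (294.7 − 5.9) / (117.0 − 69.1) = 288.8/47.9 = 6.031

6.03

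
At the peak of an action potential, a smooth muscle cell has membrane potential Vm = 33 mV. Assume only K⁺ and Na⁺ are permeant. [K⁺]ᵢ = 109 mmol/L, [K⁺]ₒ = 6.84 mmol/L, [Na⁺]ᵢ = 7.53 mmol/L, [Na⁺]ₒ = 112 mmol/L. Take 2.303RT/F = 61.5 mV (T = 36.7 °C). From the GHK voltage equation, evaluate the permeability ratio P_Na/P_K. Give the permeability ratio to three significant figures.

4.28

Let α = P_Na/P_K. GHK: Vm = 61.5·log₁₀[(Kₒ + α·Naₒ)/(Kᵢ + α·Naᵢ)].
10^(Vm/61.5) = 10^(33.0/61.5) = 3.4402
So 3.4402·(Kᵢ + α·Naᵢ) = Kₒ + α·Naₒ → α = (3.4402·109.0 − 6.84) / (112.0 − 3.4402·7.53)
α = (375 − 6.84) / (112.0 − 25.9) = 368.1/86.1 = 4.276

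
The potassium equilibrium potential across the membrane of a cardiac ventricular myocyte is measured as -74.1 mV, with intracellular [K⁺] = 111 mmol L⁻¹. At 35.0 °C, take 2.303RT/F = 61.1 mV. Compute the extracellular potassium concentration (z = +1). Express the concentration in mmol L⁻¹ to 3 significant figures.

Nernst: E = (61.1/1) · log₁₀([out]/[in]), so log₁₀([out]/[in]) = -74.1 × 1 / 61.1 = -1.2128.
[out]/[in] = 10^(-1.2128) = 0.06127.
[out] = 0.06127 × 111 = 6.801 mmol L⁻¹.

6.80 mmol L⁻¹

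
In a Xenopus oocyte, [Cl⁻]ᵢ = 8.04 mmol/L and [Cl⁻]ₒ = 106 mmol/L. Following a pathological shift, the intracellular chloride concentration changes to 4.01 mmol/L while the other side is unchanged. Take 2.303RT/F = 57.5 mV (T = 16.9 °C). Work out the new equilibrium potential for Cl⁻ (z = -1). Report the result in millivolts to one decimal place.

After the shift: [Cl⁻]_out = 106, [Cl⁻]_in = 4.01 mmol/L.
E_new = (57.5/-1)·log₁₀(106/4.01) = -57.50 · (1.4222) = -81.77 mV

-81.8 mV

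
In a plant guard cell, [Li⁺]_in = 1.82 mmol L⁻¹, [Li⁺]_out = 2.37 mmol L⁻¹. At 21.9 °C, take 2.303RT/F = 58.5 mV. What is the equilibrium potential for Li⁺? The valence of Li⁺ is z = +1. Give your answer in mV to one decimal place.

E = (58.5/z) · log₁₀([Li⁺]_out/[Li⁺]_in) with z = +1.
= (58.5/1) · log₁₀(2.37/1.82) = 58.50 · log₁₀(1.302)
= 58.50 · (0.1147) = 6.71 mV

6.7 mV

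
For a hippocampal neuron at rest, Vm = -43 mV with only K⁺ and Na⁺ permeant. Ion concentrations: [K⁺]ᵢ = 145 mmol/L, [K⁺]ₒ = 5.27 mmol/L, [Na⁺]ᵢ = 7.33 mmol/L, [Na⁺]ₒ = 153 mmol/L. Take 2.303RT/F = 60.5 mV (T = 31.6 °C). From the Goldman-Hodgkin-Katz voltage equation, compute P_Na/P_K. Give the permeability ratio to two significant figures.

0.15

Let α = P_Na/P_K. GHK: Vm = 60.5·log₁₀[(Kₒ + α·Naₒ)/(Kᵢ + α·Naᵢ)].
10^(Vm/60.5) = 10^(-43.0/60.5) = 0.19465
So 0.19465·(Kᵢ + α·Naᵢ) = Kₒ + α·Naₒ → α = (0.19465·145.0 − 5.27) / (153.0 − 0.19465·7.33)
α = (28.22 − 5.27) / (153.0 − 1.427) = 22.95/151.6 = 0.1514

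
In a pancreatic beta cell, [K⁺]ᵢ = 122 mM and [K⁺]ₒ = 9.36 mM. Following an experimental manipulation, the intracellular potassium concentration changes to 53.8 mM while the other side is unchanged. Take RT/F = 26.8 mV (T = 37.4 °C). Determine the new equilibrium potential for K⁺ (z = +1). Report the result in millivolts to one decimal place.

-46.9 mV

After the shift: [K⁺]_out = 9.36, [K⁺]_in = 53.8 mM.
E_new = (26.8/1)·ln(9.36/53.8) = 26.80 · (-1.7488) = -46.87 mV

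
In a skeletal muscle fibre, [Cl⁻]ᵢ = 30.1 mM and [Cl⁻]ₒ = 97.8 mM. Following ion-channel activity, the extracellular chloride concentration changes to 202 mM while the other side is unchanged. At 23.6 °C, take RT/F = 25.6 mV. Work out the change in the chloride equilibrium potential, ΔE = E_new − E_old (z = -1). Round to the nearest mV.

-19 mV

E_old = (25.6/-1)·ln(97.8/30.1) = -30.17 mV
E_new = (25.6/-1)·ln(202/30.1) = -48.74 mV
ΔE = -48.74 − (-30.17) = -18.57 mV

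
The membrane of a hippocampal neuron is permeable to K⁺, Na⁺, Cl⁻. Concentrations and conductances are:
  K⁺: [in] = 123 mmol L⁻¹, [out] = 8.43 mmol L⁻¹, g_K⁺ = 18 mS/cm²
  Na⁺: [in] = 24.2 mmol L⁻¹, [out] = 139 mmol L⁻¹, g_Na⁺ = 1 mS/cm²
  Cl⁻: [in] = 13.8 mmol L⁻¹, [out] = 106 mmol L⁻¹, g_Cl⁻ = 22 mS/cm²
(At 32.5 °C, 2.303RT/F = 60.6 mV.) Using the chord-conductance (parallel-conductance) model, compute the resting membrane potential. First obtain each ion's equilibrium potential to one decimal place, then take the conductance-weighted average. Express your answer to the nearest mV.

-59 mV

E_K⁺ = (60.6/1)·log₁₀(8.43/123) = -70.5 mV
E_Na⁺ = (60.6/1)·log₁₀(139/24.2) = 46.0 mV
E_Cl⁻ = (60.6/-1)·log₁₀(106/13.8) = -53.7 mV
Vm = (Σ gᵢEᵢ)/(Σ gᵢ) = (18·-70.5 + 1·46.0 + 22·-53.7) / (18 + 1 + 22)
= -2404.40 / 41 = -58.64 mV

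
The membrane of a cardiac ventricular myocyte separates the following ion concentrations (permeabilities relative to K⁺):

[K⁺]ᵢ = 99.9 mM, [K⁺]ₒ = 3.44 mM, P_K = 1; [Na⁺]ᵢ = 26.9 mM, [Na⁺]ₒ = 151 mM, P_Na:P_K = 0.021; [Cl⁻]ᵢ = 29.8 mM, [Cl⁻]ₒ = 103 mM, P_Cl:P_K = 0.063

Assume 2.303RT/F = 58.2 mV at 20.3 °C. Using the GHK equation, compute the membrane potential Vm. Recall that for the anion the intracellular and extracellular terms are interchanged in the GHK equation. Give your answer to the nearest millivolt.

Vm = 58.2 · log₁₀[(Σ P·[cation]ₒ + Σ P·[anion]ᵢ) / (Σ P·[cation]ᵢ + Σ P·[anion]ₒ)]
Numerator = 1×3.44 + 0.021×151 + 0.063×29.8 = 8.488
Denominator = 1×99.9 + 0.021×26.9 + 0.063×103 = 107
Vm = 58.2 · log₁₀(0.079365) = 58.2 × (-1.1004) = -64.04 mV

-64 mV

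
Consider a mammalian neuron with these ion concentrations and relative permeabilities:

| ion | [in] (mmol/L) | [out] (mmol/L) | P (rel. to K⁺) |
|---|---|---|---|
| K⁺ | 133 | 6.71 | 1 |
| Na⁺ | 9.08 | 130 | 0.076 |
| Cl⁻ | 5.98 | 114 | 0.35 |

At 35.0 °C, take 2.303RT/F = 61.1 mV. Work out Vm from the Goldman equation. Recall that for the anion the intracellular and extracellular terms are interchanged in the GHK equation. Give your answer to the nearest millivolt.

Vm = 61.1 · log₁₀[(Σ P·[cation]ₒ + Σ P·[anion]ᵢ) / (Σ P·[cation]ᵢ + Σ P·[anion]ₒ)]
Numerator = 1×6.71 + 0.076×130 + 0.35×5.98 = 18.68
Denominator = 1×133 + 0.076×9.08 + 0.35×114 = 173.6
Vm = 61.1 · log₁₀(0.10763) = 61.1 × (-0.9681) = -59.15 mV

-59 mV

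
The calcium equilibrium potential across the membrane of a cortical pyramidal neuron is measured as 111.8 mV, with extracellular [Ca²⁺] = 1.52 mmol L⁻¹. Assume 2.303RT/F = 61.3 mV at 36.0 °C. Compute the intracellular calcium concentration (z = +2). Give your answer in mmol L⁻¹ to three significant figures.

Nernst: E = (61.3/2) · log₁₀([out]/[in]), so log₁₀([out]/[in]) = 111.8 × 2 / 61.3 = 3.6476.
[out]/[in] = 10^(3.6476) = 4443.
[in] = 1.52 / 4443 = 0.0003421 mmol L⁻¹.

0.000342 mmol L⁻¹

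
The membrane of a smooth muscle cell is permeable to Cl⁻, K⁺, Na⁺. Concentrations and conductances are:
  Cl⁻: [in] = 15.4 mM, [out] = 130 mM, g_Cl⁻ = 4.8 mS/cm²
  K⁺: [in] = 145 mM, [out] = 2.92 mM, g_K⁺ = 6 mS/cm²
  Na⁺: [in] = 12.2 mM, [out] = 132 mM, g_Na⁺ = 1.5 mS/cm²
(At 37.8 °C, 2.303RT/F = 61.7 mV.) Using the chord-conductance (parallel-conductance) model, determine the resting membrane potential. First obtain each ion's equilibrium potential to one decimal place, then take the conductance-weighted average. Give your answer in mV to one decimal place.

E_Cl⁻ = (61.7/-1)·log₁₀(130/15.4) = -57.2 mV
E_K⁺ = (61.7/1)·log₁₀(2.92/145) = -104.6 mV
E_Na⁺ = (61.7/1)·log₁₀(132/12.2) = 63.8 mV
Vm = (Σ gᵢEᵢ)/(Σ gᵢ) = (4.8·-57.2 + 6·-104.6 + 1.5·63.8) / (4.8 + 6 + 1.5)
= -806.46 / 12.3 = -65.57 mV

-65.6 mV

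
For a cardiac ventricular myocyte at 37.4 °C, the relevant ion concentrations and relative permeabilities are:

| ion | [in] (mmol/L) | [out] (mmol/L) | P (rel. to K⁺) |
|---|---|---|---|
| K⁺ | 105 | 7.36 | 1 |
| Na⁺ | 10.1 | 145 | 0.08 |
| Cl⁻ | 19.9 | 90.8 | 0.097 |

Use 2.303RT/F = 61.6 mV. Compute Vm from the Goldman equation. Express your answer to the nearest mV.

-46 mV

Vm = 61.6 · log₁₀[(Σ P·[cation]ₒ + Σ P·[anion]ᵢ) / (Σ P·[cation]ᵢ + Σ P·[anion]ₒ)]
Numerator = 1×7.36 + 0.08×145 + 0.097×19.9 = 20.89
Denominator = 1×105 + 0.08×10.1 + 0.097×90.8 = 114.6
Vm = 61.6 · log₁₀(0.18226) = 61.6 × (-0.7393) = -45.54 mV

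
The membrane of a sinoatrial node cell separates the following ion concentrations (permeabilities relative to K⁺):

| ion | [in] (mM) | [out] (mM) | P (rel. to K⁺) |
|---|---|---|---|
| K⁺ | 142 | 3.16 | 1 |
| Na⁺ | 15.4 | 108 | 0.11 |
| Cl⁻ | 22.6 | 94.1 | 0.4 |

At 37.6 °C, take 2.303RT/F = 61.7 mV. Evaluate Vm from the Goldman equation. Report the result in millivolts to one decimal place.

Vm = 61.7 · log₁₀[(Σ P·[cation]ₒ + Σ P·[anion]ᵢ) / (Σ P·[cation]ᵢ + Σ P·[anion]ₒ)]
Numerator = 1×3.16 + 0.11×108 + 0.4×22.6 = 24.08
Denominator = 1×142 + 0.11×15.4 + 0.4×94.1 = 181.3
Vm = 61.7 · log₁₀(0.13279) = 61.7 × (-0.8768) = -54.10 mV

-54.1 mV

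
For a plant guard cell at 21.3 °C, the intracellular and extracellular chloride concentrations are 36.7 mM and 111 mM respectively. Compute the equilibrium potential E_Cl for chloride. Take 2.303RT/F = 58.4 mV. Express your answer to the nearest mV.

-28 mV

E = (58.4/z) · log₁₀([Cl⁻]_out/[Cl⁻]_in) with z = -1.
For an anion, dividing by z = -1 reverses the sign.
= (58.4/-1) · log₁₀(111/36.7) = -58.40 · log₁₀(3.025)
= -58.40 · (0.4807) = -28.07 mV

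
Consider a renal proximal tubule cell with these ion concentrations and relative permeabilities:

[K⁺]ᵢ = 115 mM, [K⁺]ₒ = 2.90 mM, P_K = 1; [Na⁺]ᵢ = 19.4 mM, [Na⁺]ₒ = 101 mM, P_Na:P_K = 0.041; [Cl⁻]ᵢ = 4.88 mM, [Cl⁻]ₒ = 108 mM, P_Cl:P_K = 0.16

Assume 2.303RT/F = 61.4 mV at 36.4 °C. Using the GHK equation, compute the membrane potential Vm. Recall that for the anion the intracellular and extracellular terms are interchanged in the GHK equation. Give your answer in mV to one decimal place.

-75.6 mV

Vm = 61.4 · log₁₀[(Σ P·[cation]ₒ + Σ P·[anion]ᵢ) / (Σ P·[cation]ᵢ + Σ P·[anion]ₒ)]
Numerator = 1×2.90 + 0.041×101 + 0.16×4.88 = 7.822
Denominator = 1×115 + 0.041×19.4 + 0.16×108 = 133.1
Vm = 61.4 · log₁₀(0.058777) = 61.4 × (-1.2308) = -75.57 mV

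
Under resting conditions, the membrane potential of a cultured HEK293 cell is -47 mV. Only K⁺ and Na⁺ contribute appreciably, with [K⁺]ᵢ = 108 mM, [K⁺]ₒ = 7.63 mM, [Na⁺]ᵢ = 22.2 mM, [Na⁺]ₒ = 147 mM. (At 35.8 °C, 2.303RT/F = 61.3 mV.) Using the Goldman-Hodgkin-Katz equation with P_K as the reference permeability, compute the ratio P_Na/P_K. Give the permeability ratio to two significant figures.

Let α = P_Na/P_K. GHK: Vm = 61.3·log₁₀[(Kₒ + α·Naₒ)/(Kᵢ + α·Naᵢ)].
10^(Vm/61.3) = 10^(-47.0/61.3) = 0.17111
So 0.17111·(Kᵢ + α·Naᵢ) = Kₒ + α·Naₒ → α = (0.17111·108.0 − 7.63) / (147.0 − 0.17111·22.2)
α = (18.48 − 7.63) / (147.0 − 3.799) = 10.85/143.2 = 0.07577

0.076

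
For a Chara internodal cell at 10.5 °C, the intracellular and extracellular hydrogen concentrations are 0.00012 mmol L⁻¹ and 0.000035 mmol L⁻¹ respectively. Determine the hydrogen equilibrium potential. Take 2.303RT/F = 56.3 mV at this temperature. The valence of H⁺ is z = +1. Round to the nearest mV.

-30 mV

E = (56.3/z) · log₁₀([H⁺]_out/[H⁺]_in) with z = +1.
= (56.3/1) · log₁₀(0.000035/0.00012) = 56.30 · log₁₀(0.2917)
= 56.30 · (-0.5351) = -30.13 mV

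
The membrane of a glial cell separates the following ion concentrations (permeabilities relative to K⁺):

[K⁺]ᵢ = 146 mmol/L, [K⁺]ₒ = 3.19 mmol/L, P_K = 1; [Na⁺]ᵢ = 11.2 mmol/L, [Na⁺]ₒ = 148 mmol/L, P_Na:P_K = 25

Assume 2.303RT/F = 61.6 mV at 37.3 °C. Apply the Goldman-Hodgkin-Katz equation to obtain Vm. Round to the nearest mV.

Vm = 61.6 · log₁₀[(Σ P·[cation]ₒ + Σ P·[anion]ᵢ) / (Σ P·[cation]ᵢ + Σ P·[anion]ₒ)]
Numerator = 1×3.19 + 25×148 = 3703
Denominator = 1×146 + 25×11.2 = 426
Vm = 61.6 · log₁₀(8.6929) = 61.6 × (0.9392) = 57.85 mV

58 mV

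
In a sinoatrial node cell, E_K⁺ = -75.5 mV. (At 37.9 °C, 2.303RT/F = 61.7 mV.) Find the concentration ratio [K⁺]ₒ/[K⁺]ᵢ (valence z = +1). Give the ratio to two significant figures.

0.060

log₁₀([out]/[in]) = E·z/(61.7) = -75.5 × 1 / 61.7 = -1.2237
[out]/[in] = 10^(-1.2237) = 0.05975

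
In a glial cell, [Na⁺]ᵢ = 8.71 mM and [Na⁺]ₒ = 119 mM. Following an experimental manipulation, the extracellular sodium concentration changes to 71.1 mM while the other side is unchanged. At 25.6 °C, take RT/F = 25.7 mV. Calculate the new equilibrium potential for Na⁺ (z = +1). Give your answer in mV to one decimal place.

54.0 mV

After the shift: [Na⁺]_out = 71.1, [Na⁺]_in = 8.71 mM.
E_new = (25.7/1)·ln(71.1/8.71) = 25.70 · (2.0996) = 53.96 mV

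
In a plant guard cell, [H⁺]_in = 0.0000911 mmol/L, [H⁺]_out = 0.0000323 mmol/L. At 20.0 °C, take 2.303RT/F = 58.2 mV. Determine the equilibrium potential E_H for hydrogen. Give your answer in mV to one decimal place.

-26.2 mV

E = (58.2/z) · log₁₀([H⁺]_out/[H⁺]_in) with z = +1.
= (58.2/1) · log₁₀(0.0000323/0.0000911) = 58.20 · log₁₀(0.3546)
= 58.20 · (-0.4503) = -26.21 mV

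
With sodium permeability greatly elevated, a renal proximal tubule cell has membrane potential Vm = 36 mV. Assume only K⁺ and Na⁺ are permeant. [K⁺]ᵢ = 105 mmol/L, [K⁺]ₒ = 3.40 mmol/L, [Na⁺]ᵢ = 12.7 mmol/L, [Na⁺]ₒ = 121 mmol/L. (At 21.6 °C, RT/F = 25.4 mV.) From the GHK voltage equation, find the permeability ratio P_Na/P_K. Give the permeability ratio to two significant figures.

6.3

Let α = P_Na/P_K. GHK: Vm = 25.4·ln[(Kₒ + α·Naₒ)/(Kᵢ + α·Naᵢ)].
e^(Vm/25.4) = e^(36.0/25.4) = 4.1261
So 4.1261·(Kᵢ + α·Naᵢ) = Kₒ + α·Naₒ → α = (4.1261·105.0 − 3.4) / (121.0 − 4.1261·12.7)
α = (433.2 − 3.4) / (121.0 − 52.4) = 429.8/68.6 = 6.266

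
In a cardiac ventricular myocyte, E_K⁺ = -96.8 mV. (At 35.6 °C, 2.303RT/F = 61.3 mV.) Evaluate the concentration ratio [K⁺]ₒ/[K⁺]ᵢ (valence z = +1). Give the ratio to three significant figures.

log₁₀([out]/[in]) = E·z/(61.3) = -96.8 × 1 / 61.3 = -1.5791
[out]/[in] = 10^(-1.5791) = 0.02636

0.0264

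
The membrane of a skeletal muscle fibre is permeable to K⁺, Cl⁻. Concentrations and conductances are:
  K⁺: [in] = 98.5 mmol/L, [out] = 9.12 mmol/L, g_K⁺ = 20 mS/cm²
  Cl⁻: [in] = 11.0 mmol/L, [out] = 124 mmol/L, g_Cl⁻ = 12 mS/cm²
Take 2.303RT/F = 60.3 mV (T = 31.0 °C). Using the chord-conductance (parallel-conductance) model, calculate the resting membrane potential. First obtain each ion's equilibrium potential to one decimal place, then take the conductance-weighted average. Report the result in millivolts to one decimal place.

E_K⁺ = (60.3/1)·log₁₀(9.12/98.5) = -62.3 mV
E_Cl⁻ = (60.3/-1)·log₁₀(124/11.0) = -63.4 mV
Vm = (Σ gᵢEᵢ)/(Σ gᵢ) = (20·-62.3 + 12·-63.4) / (20 + 12)
= -2006.80 / 32 = -62.71 mV

-62.7 mV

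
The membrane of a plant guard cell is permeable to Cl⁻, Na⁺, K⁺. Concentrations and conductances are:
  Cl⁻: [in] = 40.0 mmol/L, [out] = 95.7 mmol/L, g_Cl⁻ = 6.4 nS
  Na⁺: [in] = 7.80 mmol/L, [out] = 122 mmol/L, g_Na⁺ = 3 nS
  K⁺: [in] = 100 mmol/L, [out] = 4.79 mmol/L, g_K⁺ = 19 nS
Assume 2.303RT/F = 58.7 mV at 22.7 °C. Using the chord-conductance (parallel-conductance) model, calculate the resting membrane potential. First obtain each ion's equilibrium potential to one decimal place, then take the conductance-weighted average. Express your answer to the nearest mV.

-49 mV

E_Cl⁻ = (58.7/-1)·log₁₀(95.7/40.0) = -22.2 mV
E_Na⁺ = (58.7/1)·log₁₀(122/7.80) = 70.1 mV
E_K⁺ = (58.7/1)·log₁₀(4.79/100) = -77.5 mV
Vm = (Σ gᵢEᵢ)/(Σ gᵢ) = (6.4·-22.2 + 3·70.1 + 19·-77.5) / (6.4 + 3 + 19)
= -1404.28 / 28.4 = -49.45 mV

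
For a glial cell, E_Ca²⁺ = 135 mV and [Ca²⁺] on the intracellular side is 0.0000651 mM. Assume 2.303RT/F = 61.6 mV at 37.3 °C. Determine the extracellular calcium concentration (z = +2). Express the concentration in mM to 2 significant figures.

1.6 mM

Nernst: E = (61.6/2) · log₁₀([out]/[in]), so log₁₀([out]/[in]) = 135.0 × 2 / 61.6 = 4.3831.
[out]/[in] = 10^(4.3831) = 2.416e+04.
[out] = 2.416e+04 × 0.0000651 = 1.573 mM.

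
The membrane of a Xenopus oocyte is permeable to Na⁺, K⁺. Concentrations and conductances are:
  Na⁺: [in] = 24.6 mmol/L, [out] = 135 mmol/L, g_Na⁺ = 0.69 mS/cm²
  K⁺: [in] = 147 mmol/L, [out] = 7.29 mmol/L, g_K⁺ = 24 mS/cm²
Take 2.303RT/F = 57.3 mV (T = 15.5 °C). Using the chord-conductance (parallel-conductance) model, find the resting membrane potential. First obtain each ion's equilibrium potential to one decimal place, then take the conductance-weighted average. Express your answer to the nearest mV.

E_Na⁺ = (57.3/1)·log₁₀(135/24.6) = 42.4 mV
E_K⁺ = (57.3/1)·log₁₀(7.29/147) = -74.8 mV
Vm = (Σ gᵢEᵢ)/(Σ gᵢ) = (0.69·42.4 + 24·-74.8) / (0.69 + 24)
= -1765.94 / 24.69 = -71.52 mV

-72 mV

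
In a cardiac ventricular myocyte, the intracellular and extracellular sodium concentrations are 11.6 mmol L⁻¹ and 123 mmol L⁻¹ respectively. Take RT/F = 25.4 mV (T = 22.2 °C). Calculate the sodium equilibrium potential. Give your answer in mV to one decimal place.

E = (25.4/z) · ln([Na⁺]_out/[Na⁺]_in) with z = +1.
= (25.4/1) · ln(123/11.6) = 25.40 · ln(10.6)
= 25.40 · (2.3612) = 59.97 mV

60.0 mV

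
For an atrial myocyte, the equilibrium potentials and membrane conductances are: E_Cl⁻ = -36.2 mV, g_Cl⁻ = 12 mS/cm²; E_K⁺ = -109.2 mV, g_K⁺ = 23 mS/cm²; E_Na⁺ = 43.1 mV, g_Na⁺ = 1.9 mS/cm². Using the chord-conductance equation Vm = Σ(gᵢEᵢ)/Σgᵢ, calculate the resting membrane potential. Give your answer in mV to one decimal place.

-77.6 mV

Σ gᵢEᵢ = 12·(-36.2) + 23·(-109.2) + 1.9·(43.1) = -2864.11
Σ gᵢ = 12 + 23 + 1.9 = 36.9
Vm = -2864.11 / 36.9 = -77.62 mV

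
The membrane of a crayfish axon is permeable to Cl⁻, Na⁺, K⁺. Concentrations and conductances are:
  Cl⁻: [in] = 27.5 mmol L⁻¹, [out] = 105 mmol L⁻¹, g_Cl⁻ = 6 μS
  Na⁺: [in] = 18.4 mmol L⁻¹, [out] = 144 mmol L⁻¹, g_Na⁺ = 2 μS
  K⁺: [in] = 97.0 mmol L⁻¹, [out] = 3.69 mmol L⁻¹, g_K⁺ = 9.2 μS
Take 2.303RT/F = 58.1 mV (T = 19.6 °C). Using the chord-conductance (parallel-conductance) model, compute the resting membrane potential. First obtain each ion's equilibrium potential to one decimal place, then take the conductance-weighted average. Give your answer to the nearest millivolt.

E_Cl⁻ = (58.1/-1)·log₁₀(105/27.5) = -33.8 mV
E_Na⁺ = (58.1/1)·log₁₀(144/18.4) = 51.9 mV
E_K⁺ = (58.1/1)·log₁₀(3.69/97.0) = -82.5 mV
Vm = (Σ gᵢEᵢ)/(Σ gᵢ) = (6·-33.8 + 2·51.9 + 9.2·-82.5) / (6 + 2 + 9.2)
= -858.00 / 17.2 = -49.88 mV

-50 mV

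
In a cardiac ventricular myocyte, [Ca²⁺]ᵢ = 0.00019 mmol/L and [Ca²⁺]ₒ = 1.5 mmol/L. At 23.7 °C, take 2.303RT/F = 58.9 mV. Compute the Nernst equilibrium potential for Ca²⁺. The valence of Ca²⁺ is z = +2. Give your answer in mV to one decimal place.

114.8 mV

E = (58.9/z) · log₁₀([Ca²⁺]_out/[Ca²⁺]_in) with z = +2.
= (58.9/2) · log₁₀(1.5/0.00019) = 29.45 · log₁₀(7895)
= 29.45 · (3.8973) = 114.78 mV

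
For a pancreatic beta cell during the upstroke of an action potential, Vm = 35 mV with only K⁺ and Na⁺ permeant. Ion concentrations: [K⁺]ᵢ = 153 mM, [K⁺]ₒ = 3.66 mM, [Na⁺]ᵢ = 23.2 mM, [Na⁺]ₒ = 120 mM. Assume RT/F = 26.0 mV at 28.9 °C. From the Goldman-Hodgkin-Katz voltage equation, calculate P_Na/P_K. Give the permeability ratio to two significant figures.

Let α = P_Na/P_K. GHK: Vm = 26.0·ln[(Kₒ + α·Naₒ)/(Kᵢ + α·Naᵢ)].
e^(Vm/26.0) = e^(35.0/26.0) = 3.8426
So 3.8426·(Kᵢ + α·Naᵢ) = Kₒ + α·Naₒ → α = (3.8426·153.0 − 3.66) / (120.0 − 3.8426·23.2)
α = (587.9 − 3.66) / (120.0 − 89.15) = 584.3/30.85 = 18.94

19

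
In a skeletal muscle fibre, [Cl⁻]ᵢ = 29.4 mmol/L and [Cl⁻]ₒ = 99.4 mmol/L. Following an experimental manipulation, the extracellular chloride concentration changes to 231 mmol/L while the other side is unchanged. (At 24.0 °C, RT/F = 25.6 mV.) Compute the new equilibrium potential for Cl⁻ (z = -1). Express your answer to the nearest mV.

After the shift: [Cl⁻]_out = 231, [Cl⁻]_in = 29.4 mmol/L.
E_new = (25.6/-1)·ln(231/29.4) = -25.60 · (2.0614) = -52.77 mV

-53 mV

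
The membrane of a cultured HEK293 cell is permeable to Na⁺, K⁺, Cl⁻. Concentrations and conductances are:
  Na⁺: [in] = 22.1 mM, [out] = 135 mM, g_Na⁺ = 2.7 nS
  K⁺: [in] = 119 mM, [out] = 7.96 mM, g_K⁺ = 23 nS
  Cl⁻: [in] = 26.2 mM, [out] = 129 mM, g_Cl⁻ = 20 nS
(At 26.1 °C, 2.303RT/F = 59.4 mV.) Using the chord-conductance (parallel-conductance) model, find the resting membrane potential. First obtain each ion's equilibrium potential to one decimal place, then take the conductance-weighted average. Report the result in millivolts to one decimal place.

-50.4 mV

E_Na⁺ = (59.4/1)·log₁₀(135/22.1) = 46.7 mV
E_K⁺ = (59.4/1)·log₁₀(7.96/119) = -69.8 mV
E_Cl⁻ = (59.4/-1)·log₁₀(129/26.2) = -41.1 mV
Vm = (Σ gᵢEᵢ)/(Σ gᵢ) = (2.7·46.7 + 23·-69.8 + 20·-41.1) / (2.7 + 23 + 20)
= -2301.31 / 45.7 = -50.36 mV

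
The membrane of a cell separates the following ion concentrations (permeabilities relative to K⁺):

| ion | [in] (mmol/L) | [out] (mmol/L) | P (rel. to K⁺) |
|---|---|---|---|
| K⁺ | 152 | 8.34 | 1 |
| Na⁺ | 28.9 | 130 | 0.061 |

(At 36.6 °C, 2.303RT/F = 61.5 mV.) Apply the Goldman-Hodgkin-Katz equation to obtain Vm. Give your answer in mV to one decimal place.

Vm = 61.5 · log₁₀[(Σ P·[cation]ₒ + Σ P·[anion]ᵢ) / (Σ P·[cation]ᵢ + Σ P·[anion]ₒ)]
Numerator = 1×8.34 + 0.061×130 = 16.27
Denominator = 1×152 + 0.061×28.9 = 153.8
Vm = 61.5 · log₁₀(0.10581) = 61.5 × (-0.9755) = -59.99 mV

-60.0 mV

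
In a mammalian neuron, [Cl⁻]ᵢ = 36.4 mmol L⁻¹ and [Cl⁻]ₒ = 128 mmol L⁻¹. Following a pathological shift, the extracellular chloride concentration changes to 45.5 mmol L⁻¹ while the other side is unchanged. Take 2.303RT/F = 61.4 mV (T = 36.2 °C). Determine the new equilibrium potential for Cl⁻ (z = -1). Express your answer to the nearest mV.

After the shift: [Cl⁻]_out = 45.5, [Cl⁻]_in = 36.4 mmol L⁻¹.
E_new = (61.4/-1)·log₁₀(45.5/36.4) = -61.40 · (0.0969) = -5.95 mV

-6 mV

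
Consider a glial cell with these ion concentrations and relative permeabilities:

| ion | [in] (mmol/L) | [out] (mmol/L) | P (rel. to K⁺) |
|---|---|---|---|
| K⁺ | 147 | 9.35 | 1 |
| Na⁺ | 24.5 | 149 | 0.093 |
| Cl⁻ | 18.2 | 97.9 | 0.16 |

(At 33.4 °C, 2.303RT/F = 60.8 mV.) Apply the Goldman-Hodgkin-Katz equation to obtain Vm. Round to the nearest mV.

-49 mV

Vm = 60.8 · log₁₀[(Σ P·[cation]ₒ + Σ P·[anion]ᵢ) / (Σ P·[cation]ᵢ + Σ P·[anion]ₒ)]
Numerator = 1×9.35 + 0.093×149 + 0.16×18.2 = 26.12
Denominator = 1×147 + 0.093×24.5 + 0.16×97.9 = 164.9
Vm = 60.8 · log₁₀(0.15835) = 60.8 × (-0.8004) = -48.66 mV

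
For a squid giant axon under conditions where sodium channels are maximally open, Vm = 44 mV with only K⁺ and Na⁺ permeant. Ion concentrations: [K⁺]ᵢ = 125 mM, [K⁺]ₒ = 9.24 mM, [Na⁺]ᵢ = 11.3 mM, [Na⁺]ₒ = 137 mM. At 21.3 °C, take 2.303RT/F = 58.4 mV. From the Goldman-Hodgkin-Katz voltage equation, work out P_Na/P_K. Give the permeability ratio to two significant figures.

Let α = P_Na/P_K. GHK: Vm = 58.4·log₁₀[(Kₒ + α·Naₒ)/(Kᵢ + α·Naᵢ)].
10^(Vm/58.4) = 10^(44.0/58.4) = 5.6679
So 5.6679·(Kᵢ + α·Naᵢ) = Kₒ + α·Naₒ → α = (5.6679·125.0 − 9.24) / (137.0 − 5.6679·11.3)
α = (708.5 − 9.24) / (137.0 − 64.05) = 699.3/72.95 = 9.585

9.6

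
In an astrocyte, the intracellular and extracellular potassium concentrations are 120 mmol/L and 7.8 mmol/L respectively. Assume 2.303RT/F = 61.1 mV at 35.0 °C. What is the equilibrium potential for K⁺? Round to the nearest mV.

-73 mV

E = (61.1/z) · log₁₀([K⁺]_out/[K⁺]_in) with z = +1.
= (61.1/1) · log₁₀(7.8/120) = 61.10 · log₁₀(0.065)
= 61.10 · (-1.1871) = -72.53 mV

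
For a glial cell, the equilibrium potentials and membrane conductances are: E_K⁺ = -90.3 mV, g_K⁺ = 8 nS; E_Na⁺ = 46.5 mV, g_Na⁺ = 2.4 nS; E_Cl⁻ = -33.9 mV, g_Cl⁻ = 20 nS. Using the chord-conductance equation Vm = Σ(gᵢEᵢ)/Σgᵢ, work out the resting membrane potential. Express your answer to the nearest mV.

-42 mV

Σ gᵢEᵢ = 8·(-90.3) + 2.4·(46.5) + 20·(-33.9) = -1288.80
Σ gᵢ = 8 + 2.4 + 20 = 30.4
Vm = -1288.80 / 30.4 = -42.39 mV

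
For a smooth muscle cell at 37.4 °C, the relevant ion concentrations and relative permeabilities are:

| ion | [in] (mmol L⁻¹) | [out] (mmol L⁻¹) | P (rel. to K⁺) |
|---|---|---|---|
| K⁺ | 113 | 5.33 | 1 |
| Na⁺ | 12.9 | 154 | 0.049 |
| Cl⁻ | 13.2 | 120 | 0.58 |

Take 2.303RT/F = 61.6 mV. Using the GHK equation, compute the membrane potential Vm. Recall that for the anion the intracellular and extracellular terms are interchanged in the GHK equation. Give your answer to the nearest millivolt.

-59 mV

Vm = 61.6 · log₁₀[(Σ P·[cation]ₒ + Σ P·[anion]ᵢ) / (Σ P·[cation]ᵢ + Σ P·[anion]ₒ)]
Numerator = 1×5.33 + 0.049×154 + 0.58×13.2 = 20.53
Denominator = 1×113 + 0.049×12.9 + 0.58×120 = 183.2
Vm = 61.6 · log₁₀(0.11205) = 61.6 × (-0.9506) = -58.56 mV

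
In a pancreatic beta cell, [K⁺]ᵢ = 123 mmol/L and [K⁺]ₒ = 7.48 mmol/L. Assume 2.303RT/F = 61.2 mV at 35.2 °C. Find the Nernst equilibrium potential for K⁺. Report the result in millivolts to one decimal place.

E = (61.2/z) · log₁₀([K⁺]_out/[K⁺]_in) with z = +1.
= (61.2/1) · log₁₀(7.48/123) = 61.20 · log₁₀(0.06081)
= 61.20 · (-1.2160) = -74.42 mV

-74.4 mV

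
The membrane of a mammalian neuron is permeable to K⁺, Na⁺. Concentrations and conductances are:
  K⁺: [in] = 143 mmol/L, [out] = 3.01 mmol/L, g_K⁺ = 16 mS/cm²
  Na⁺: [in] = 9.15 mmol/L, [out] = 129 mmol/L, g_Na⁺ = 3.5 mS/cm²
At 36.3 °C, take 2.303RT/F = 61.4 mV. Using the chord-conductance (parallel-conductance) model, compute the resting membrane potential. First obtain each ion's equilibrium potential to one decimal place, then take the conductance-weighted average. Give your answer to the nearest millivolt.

-72 mV

E_K⁺ = (61.4/1)·log₁₀(3.01/143) = -103.0 mV
E_Na⁺ = (61.4/1)·log₁₀(129/9.15) = 70.6 mV
Vm = (Σ gᵢEᵢ)/(Σ gᵢ) = (16·-103.0 + 3.5·70.6) / (16 + 3.5)
= -1400.90 / 19.5 = -71.84 mV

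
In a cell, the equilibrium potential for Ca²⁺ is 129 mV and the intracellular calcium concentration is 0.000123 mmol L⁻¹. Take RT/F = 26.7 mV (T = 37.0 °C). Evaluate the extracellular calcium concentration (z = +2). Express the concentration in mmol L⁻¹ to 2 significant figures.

1.9 mmol L⁻¹

Nernst: E = (26.7/2) · ln([out]/[in]), so ln([out]/[in]) = 129.0 × 2 / 26.7 = 9.6629.
[out]/[in] = e^(9.6629) = 1.572e+04.
[out] = 1.572e+04 × 0.000123 = 1.934 mmol L⁻¹.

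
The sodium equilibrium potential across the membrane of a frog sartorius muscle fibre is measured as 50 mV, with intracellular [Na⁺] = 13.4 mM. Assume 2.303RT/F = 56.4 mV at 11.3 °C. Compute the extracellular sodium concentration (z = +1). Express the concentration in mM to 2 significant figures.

100 mM

Nernst: E = (56.4/1) · log₁₀([out]/[in]), so log₁₀([out]/[in]) = 50.0 × 1 / 56.4 = 0.8865.
[out]/[in] = 10^(0.8865) = 7.701.
[out] = 7.701 × 13.4 = 103.2 mM.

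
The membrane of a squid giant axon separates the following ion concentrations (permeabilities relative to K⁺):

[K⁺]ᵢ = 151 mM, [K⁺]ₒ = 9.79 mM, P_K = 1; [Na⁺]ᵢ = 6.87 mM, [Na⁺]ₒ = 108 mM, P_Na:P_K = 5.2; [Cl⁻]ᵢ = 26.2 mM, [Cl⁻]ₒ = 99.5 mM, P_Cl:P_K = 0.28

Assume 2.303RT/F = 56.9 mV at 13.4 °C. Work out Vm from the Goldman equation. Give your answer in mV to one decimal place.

Vm = 56.9 · log₁₀[(Σ P·[cation]ₒ + Σ P·[anion]ᵢ) / (Σ P·[cation]ᵢ + Σ P·[anion]ₒ)]
Numerator = 1×9.79 + 5.2×108 + 0.28×26.2 = 578.7
Denominator = 1×151 + 5.2×6.87 + 0.28×99.5 = 214.6
Vm = 56.9 · log₁₀(2.697) = 56.9 × (0.4309) = 24.52 mV

24.5 mV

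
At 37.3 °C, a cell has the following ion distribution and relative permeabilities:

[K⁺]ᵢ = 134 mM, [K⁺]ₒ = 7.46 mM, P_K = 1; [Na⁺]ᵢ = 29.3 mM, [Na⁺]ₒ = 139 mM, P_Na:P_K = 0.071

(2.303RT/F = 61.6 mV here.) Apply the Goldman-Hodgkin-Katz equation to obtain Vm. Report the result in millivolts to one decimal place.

Vm = 61.6 · log₁₀[(Σ P·[cation]ₒ + Σ P·[anion]ᵢ) / (Σ P·[cation]ᵢ + Σ P·[anion]ₒ)]
Numerator = 1×7.46 + 0.071×139 = 17.33
Denominator = 1×134 + 0.071×29.3 = 136.1
Vm = 61.6 · log₁₀(0.12734) = 61.6 × (-0.8950) = -55.13 mV

-55.1 mV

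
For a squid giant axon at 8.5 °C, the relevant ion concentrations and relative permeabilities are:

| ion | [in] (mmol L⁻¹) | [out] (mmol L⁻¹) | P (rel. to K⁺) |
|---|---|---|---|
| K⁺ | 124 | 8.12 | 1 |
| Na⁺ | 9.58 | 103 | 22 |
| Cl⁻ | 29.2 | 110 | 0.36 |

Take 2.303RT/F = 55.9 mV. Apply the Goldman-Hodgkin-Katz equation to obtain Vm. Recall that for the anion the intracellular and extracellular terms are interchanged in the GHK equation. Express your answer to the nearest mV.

Vm = 55.9 · log₁₀[(Σ P·[cation]ₒ + Σ P·[anion]ᵢ) / (Σ P·[cation]ᵢ + Σ P·[anion]ₒ)]
Numerator = 1×8.12 + 22×103 + 0.36×29.2 = 2285
Denominator = 1×124 + 22×9.58 + 0.36×110 = 374.4
Vm = 55.9 · log₁₀(6.1028) = 55.9 × (0.7855) = 43.91 mV

44 mV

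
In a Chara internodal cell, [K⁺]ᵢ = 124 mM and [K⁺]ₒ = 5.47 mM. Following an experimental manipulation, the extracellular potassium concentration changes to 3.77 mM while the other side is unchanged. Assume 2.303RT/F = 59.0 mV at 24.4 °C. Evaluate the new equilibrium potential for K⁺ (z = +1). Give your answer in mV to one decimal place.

After the shift: [K⁺]_out = 3.77, [K⁺]_in = 124 mM.
E_new = (59.0/1)·log₁₀(3.77/124) = 59.00 · (-1.5171) = -89.51 mV

-89.5 mV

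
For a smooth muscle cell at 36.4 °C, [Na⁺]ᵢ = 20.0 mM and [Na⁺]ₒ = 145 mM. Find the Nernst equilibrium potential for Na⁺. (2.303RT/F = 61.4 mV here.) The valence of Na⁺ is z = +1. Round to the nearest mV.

53 mV

E = (61.4/z) · log₁₀([Na⁺]_out/[Na⁺]_in) with z = +1.
= (61.4/1) · log₁₀(145/20.0) = 61.40 · log₁₀(7.25)
= 61.40 · (0.8603) = 52.82 mV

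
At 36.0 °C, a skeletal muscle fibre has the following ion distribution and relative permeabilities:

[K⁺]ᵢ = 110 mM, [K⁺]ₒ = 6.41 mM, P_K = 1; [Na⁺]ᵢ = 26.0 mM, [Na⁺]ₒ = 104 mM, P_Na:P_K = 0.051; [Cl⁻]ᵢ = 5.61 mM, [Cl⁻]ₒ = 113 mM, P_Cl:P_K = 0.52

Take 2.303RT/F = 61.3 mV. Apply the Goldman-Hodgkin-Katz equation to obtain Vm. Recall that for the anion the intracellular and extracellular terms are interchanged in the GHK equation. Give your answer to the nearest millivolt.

-65 mV

Vm = 61.3 · log₁₀[(Σ P·[cation]ₒ + Σ P·[anion]ᵢ) / (Σ P·[cation]ᵢ + Σ P·[anion]ₒ)]
Numerator = 1×6.41 + 0.051×104 + 0.52×5.61 = 14.63
Denominator = 1×110 + 0.051×26.0 + 0.52×113 = 170.1
Vm = 61.3 · log₁₀(0.086022) = 61.3 × (-1.0654) = -65.31 mV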